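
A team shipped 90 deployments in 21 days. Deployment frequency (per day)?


Formula: deployments per day = releases / days
= 90 / 21
= 4.286 deploys/day
(equivalently, 30.0 deploys/week)

4.286 deploys/day


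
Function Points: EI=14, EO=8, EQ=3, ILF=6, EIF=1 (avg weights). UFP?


UFP = EI*4 + EO*5 + EQ*4 + ILF*10 + EIF*7
UFP = 14*4 + 8*5 + 3*4 + 6*10 + 1*7
UFP = 56 + 40 + 12 + 60 + 7
UFP = 175

175


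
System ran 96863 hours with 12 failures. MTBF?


Formula: MTBF = Total operating time / Number of failures
MTBF = 96863 / 12
MTBF = 8071.92 hours

8071.92 hours


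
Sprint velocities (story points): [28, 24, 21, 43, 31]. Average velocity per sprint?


Formula: Avg velocity = Total points / Number of sprints
Points: [28, 24, 21, 43, 31]
Sum = 28 + 24 + 21 + 43 + 31 = 147
Avg velocity = 147 / 5 = 29.4 points/sprint

29.4 points/sprint


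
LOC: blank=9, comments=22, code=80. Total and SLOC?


Total LOC = blank + comment + code
Total LOC = 9 + 22 + 80 = 111
SLOC (source only) = code = 80

Total LOC: 111, SLOC: 80


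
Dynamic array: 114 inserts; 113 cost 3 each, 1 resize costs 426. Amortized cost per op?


Formula: Amortized cost = Total cost / Operations
Total cost = (113 * 3) + (1 * 426)
Total cost = 339 + 426 = 765
Amortized = 765 / 114 = 6.7105

6.7105


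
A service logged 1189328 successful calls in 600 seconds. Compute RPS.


Formula: throughput = requests / seconds
throughput = 1189328 / 600
throughput = 1982.21 requests/second

1982.21 requests/second


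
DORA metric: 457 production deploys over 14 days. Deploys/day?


Formula: deployments per day = releases / days
= 457 / 14
= 32.643 deploys/day
(equivalently, 228.5 deploys/week)

32.643 deploys/day


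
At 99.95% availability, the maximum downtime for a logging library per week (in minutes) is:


Formula: allowed downtime = period * (100 - SLA) / 100
Period (week) = 10080 minutes
Unavailability fraction = (100 - 99.95) / 100
Allowed downtime = 10080 * (100 - 99.95) / 100
Allowed downtime = 5.04 minutes

5.04 minutes


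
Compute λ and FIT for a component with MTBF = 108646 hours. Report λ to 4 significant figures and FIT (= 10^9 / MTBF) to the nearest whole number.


Formula: λ = 1 / MTBF; FIT = λ × 1e9 = 1e9 / MTBF
λ = 1 / 108646 ≈ 9.204e-06 failures/hour
FIT = 1e9 / 108646 ≈ 9204 failures per 1e9 hours (nearest whole number)

λ = 9.204e-06 /h, FIT = 9204


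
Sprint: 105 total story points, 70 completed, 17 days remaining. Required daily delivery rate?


Formula: Required rate = Remaining points / Days left
Remaining = 105 - 70 = 35 points
Required rate = 35 / 17 = 2.06 points/day

2.06 points/day


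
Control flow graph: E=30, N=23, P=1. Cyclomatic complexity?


Formula: V(G) = E - N + 2P
V(G) = 30 - 23 + 2*1
V(G) = 7 + 2
V(G) = 9

9


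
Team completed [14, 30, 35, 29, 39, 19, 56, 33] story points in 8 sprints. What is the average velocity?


Formula: Avg velocity = Total points / Number of sprints
Points: [14, 30, 35, 29, 39, 19, 56, 33]
Sum = 14 + 30 + 35 + 29 + 39 + 19 + 56 + 33 = 255
Avg velocity = 255 / 8 = 31.88 points/sprint

31.88 points/sprint


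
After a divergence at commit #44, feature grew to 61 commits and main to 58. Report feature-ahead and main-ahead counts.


Common ancestor: commit #44
feature commits after divergence: 61 - 44 = 17
main commits after divergence: 58 - 44 = 14
feature is 17 commits ahead of main
main is 14 commits ahead of feature

feature ahead: 17, main ahead: 14


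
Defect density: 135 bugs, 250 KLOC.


Defect density = defects / KLOC
Defect density = 135 / 250
Defect density = 0.54 defects/KLOC

0.54 defects/KLOC


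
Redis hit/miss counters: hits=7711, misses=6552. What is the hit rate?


Formula: hit rate = hits / (hits + misses) * 100
hit rate = 7711 / (7711 + 6552) * 100
hit rate = 7711 / 14263 * 100
hit rate = 54.06%

54.06%


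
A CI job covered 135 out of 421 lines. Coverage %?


Coverage = covered / total * 100
Coverage = 135 / 421 * 100
Coverage = 32.07%

32.07%


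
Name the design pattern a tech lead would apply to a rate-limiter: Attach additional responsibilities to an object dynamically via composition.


This matches the Decorator pattern

Decorator


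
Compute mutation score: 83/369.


Mutation score = killed / total * 100
Mutation score = 83 / 369 * 100
Mutation score = 22.49%

22.49%


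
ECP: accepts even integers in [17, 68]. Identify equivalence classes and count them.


Constraint: even integers in [17, 68]
Class 1: x < 17 — out-of-range invalid
Class 2: x in [17,68] but odd — wrong type invalid
Class 3: x in [17,68] and even — valid
Class 4: x > 68 — out-of-range invalid
Total equivalence classes: 4

4 equivalence classes


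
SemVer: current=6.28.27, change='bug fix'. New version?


Current: 6.28.27
Change category: 'bug fix' → patch bump
SemVer rule: patch bump → increment PATCH (MAJOR and MINOR unchanged)
New: 6.28.28

6.28.28


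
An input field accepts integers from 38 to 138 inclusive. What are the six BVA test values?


Range: [38, 138]
Boundaries: just below min, min, min+1, max-1, max, just above max
Values: [37, 38, 39, 137, 138, 139]

[37, 38, 39, 137, 138, 139]


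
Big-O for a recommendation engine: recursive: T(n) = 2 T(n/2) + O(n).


Reasoning: master theorem case 2 (merge-sort recurrence)
Complexity: O(n log n)

O(n log n)


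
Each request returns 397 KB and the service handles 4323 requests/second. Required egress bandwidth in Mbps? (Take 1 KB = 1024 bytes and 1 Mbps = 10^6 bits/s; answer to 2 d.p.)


Formula: Mbps = payload_bytes * RPS * 8 / 1e6
Payload per request = 397 KB = 397 * 1024 = 406528 bytes
Total bytes/sec = 406528 * 4323 = 1757420544
Total bits/sec = 1757420544 * 8 = 14059364352
Mbps = 14059364352 / 1e6 = 14059.36

14059.36 Mbps


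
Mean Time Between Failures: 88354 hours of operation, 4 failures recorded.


Formula: MTBF = Total operating time / Number of failures
MTBF = 88354 / 4
MTBF = 22088.5 hours

22088.5 hours


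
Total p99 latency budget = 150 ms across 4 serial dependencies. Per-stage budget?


Formula: per_stage = total_budget / stages
per_stage = 150 / 4
per_stage = 37.5 ms

37.5 ms


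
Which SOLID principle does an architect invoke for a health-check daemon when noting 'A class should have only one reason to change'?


This describes the Single Responsibility Principle (SRP)

Single Responsibility Principle (SRP)


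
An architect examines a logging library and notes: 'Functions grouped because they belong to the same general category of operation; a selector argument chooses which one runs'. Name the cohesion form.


Reasoning: Grouped by category of activity, not by data or sequence
Type: Logical cohesion

Logical cohesion


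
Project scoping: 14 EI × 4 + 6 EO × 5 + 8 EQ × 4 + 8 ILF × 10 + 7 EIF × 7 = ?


UFP = EI*4 + EO*5 + EQ*4 + ILF*10 + EIF*7
UFP = 14*4 + 6*5 + 8*4 + 8*10 + 7*7
UFP = 56 + 30 + 32 + 80 + 49
UFP = 247

247


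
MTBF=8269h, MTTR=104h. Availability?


Availability = MTBF / (MTBF + MTTR)
Availability = 8269 / (8269 + 104)
Availability = 8269 / 8373
Availability = 98.7579%

98.7579%


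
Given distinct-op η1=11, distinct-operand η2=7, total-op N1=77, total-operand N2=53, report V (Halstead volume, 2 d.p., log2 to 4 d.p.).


Formula: V = N * log2(η), where N = N1 + N2 and η = η1 + η2
η = 11 + 7 = 18
N = 77 + 53 = 130
log2(18) ≈ 4.1699
V = 130 * 4.1699 = 542.09

542.09


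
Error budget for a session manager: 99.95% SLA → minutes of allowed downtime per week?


Formula: allowed downtime = period * (100 - SLA) / 100
Period (week) = 10080 minutes
Unavailability fraction = (100 - 99.95) / 100
Allowed downtime = 10080 * (100 - 99.95) / 100
Allowed downtime = 5.04 minutes

5.04 minutes


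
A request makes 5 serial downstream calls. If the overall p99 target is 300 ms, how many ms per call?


Formula: per_stage = total_budget / stages
per_stage = 300 / 5
per_stage = 60.0 ms

60.0 ms


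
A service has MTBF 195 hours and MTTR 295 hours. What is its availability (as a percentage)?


Availability = MTBF / (MTBF + MTTR)
Availability = 195 / (195 + 295)
Availability = 195 / 490
Availability = 39.7959%

39.7959%


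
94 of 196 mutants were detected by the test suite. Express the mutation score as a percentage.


Mutation score = killed / total * 100
Mutation score = 94 / 196 * 100
Mutation score = 47.96%

47.96%


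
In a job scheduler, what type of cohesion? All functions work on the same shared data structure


Reasoning: Functions share data
Type: Communicational cohesion

Communicational cohesion


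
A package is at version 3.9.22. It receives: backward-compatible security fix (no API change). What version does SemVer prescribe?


Current: 3.9.22
Change category: 'backward-compatible security fix (no API change)' → patch bump
SemVer rule: patch bump → increment PATCH (MAJOR and MINOR unchanged)
New: 3.9.23

3.9.23


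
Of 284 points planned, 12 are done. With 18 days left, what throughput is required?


Formula: Required rate = Remaining points / Days left
Remaining = 284 - 12 = 272 points
Required rate = 272 / 18 = 15.11 points/day

15.11 points/day


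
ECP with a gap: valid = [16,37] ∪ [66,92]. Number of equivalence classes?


Valid ranges: [16,37] and [66,92]
Class 1: x < 16 — invalid
Class 2: 16 ≤ x ≤ 37 — valid
Class 3: 37 < x < 66 — invalid (gap between ranges)
Class 4: 66 ≤ x ≤ 92 — valid
Class 5: x > 92 — invalid
Total equivalence classes: 5

5 equivalence classes


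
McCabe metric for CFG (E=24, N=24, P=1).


Formula: V(G) = E - N + 2P
V(G) = 24 - 24 + 2*1
V(G) = 0 + 2
V(G) = 2

2


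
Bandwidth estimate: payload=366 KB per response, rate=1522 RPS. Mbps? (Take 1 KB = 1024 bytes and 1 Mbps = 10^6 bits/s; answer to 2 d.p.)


Formula: Mbps = payload_bytes * RPS * 8 / 1e6
Payload per request = 366 KB = 366 * 1024 = 374784 bytes
Total bytes/sec = 374784 * 1522 = 570421248
Total bits/sec = 570421248 * 8 = 4563369984
Mbps = 4563369984 / 1e6 = 4563.37

4563.37 Mbps


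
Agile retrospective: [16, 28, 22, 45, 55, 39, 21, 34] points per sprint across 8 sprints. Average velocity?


Formula: Avg velocity = Total points / Number of sprints
Points: [16, 28, 22, 45, 55, 39, 21, 34]
Sum = 16 + 28 + 22 + 45 + 55 + 39 + 21 + 34 = 260
Avg velocity = 260 / 8 = 32.5 points/sprint

32.5 points/sprint


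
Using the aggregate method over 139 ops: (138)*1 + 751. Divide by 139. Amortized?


Formula: Amortized cost = Total cost / Operations
Total cost = (138 * 1) + (1 * 751)
Total cost = 138 + 751 = 889
Amortized = 889 / 139 = 6.3957

6.3957


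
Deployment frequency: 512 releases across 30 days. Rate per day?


Formula: deployments per day = releases / days
= 512 / 30
= 17.067 deploys/day
(equivalently, 119.47 deploys/week)

17.067 deploys/day


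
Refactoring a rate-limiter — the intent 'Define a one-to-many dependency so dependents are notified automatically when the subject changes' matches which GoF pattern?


This matches the Observer pattern

Observer


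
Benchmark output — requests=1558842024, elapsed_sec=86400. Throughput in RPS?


Formula: throughput = requests / seconds
throughput = 1558842024 / 86400
throughput = 18042.15 requests/second

18042.15 requests/second


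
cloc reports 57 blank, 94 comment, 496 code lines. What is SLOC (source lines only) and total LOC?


Total LOC = blank + comment + code
Total LOC = 57 + 94 + 496 = 647
SLOC (source only) = code = 496

Total LOC: 647, SLOC: 496


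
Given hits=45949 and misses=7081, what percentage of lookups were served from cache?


Formula: hit rate = hits / (hits + misses) * 100
hit rate = 45949 / (45949 + 7081) * 100
hit rate = 45949 / 53030 * 100
hit rate = 86.65%

86.65%


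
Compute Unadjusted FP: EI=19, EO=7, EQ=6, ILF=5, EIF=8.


UFP = EI*4 + EO*5 + EQ*4 + ILF*10 + EIF*7
UFP = 19*4 + 7*5 + 6*4 + 5*10 + 8*7
UFP = 76 + 35 + 24 + 50 + 56
UFP = 241

241


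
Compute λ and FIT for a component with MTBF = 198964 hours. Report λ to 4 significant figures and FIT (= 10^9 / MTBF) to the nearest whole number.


Formula: λ = 1 / MTBF; FIT = λ × 1e9 = 1e9 / MTBF
λ = 1 / 198964 ≈ 5.026e-06 failures/hour
FIT = 1e9 / 198964 ≈ 5026 failures per 1e9 hours (nearest whole number)

λ = 5.026e-06 /h, FIT = 5026


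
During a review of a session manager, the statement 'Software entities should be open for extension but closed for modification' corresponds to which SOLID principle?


This describes the Open/Closed Principle (OCP)

Open/Closed Principle (OCP)


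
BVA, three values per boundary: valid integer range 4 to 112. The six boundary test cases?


Range: [4, 112]
Boundaries: just below min, min, min+1, max-1, max, just above max
Values: [3, 4, 5, 111, 112, 113]

[3, 4, 5, 111, 112, 113]


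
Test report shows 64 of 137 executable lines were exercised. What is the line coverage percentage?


Coverage = covered / total * 100
Coverage = 64 / 137 * 100
Coverage = 46.72%

46.72%


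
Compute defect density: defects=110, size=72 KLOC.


Defect density = defects / KLOC
Defect density = 110 / 72
Defect density = 1.528 defects/KLOC

1.528 defects/KLOC


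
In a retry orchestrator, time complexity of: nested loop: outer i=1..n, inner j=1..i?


Reasoning: triangle: n(n+1)/2 ~ n^2/2
Complexity: O(n^2)

O(n^2)


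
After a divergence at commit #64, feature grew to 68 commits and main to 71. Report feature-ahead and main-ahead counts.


Common ancestor: commit #64
feature commits after divergence: 68 - 64 = 4
main commits after divergence: 71 - 64 = 7
feature is 4 commits ahead of main
main is 7 commits ahead of feature

feature ahead: 4, main ahead: 7


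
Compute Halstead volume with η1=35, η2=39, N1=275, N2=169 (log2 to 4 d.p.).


Formula: V = N * log2(η), where N = N1 + N2 and η = η1 + η2
η = 35 + 39 = 74
N = 275 + 169 = 444
log2(74) ≈ 6.2095
V = 444 * 6.2095 = 2757.02

2757.02


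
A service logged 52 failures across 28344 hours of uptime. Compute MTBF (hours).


Formula: MTBF = Total operating time / Number of failures
MTBF = 28344 / 52
MTBF = 545.08 hours

545.08 hours


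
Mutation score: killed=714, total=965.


Mutation score = killed / total * 100
Mutation score = 714 / 965 * 100
Mutation score = 73.99%

73.99%


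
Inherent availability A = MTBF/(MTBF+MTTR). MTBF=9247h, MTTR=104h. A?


Availability = MTBF / (MTBF + MTTR)
Availability = 9247 / (9247 + 104)
Availability = 9247 / 9351
Availability = 98.8878%

98.8878%


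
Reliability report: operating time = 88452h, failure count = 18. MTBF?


Formula: MTBF = Total operating time / Number of failures
MTBF = 88452 / 18
MTBF = 4914.0 hours

4914.0 hours


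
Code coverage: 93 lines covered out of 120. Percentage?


Coverage = covered / total * 100
Coverage = 93 / 120 * 100
Coverage = 77.5%

77.5%


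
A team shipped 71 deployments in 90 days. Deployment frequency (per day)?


Formula: deployments per day = releases / days
= 71 / 90
= 0.789 deploys/day
(equivalently, 5.52 deploys/week)

0.789 deploys/day


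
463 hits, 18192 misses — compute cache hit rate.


Formula: hit rate = hits / (hits + misses) * 100
hit rate = 463 / (463 + 18192) * 100
hit rate = 463 / 18655 * 100
hit rate = 2.48%

2.48%


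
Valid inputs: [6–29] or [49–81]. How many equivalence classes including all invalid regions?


Valid ranges: [6,29] and [49,81]
Class 1: x < 6 — invalid
Class 2: 6 ≤ x ≤ 29 — valid
Class 3: 29 < x < 49 — invalid (gap between ranges)
Class 4: 49 ≤ x ≤ 81 — valid
Class 5: x > 81 — invalid
Total equivalence classes: 5

5 equivalence classes


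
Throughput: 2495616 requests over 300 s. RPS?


Formula: throughput = requests / seconds
throughput = 2495616 / 300
throughput = 8318.72 requests/second

8318.72 requests/second


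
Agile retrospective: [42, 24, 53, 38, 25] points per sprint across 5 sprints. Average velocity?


Formula: Avg velocity = Total points / Number of sprints
Points: [42, 24, 53, 38, 25]
Sum = 42 + 24 + 53 + 38 + 25 = 182
Avg velocity = 182 / 5 = 36.4 points/sprint

36.4 points/sprint


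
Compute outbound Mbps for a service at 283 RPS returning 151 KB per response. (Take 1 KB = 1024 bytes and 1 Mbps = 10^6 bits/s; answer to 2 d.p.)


Formula: Mbps = payload_bytes * RPS * 8 / 1e6
Payload per request = 151 KB = 151 * 1024 = 154624 bytes
Total bytes/sec = 154624 * 283 = 43758592
Total bits/sec = 43758592 * 8 = 350068736
Mbps = 350068736 / 1e6 = 350.07

350.07 Mbps


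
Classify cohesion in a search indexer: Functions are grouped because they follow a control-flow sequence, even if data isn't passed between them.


Reasoning: Grouped by order of execution within a routine, not by data flow
Type: Procedural cohesion

Procedural cohesion


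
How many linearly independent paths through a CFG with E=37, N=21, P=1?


Formula: V(G) = E - N + 2P
V(G) = 37 - 21 + 2*1
V(G) = 16 + 2
V(G) = 18

18


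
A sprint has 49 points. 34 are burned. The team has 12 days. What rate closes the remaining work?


Formula: Required rate = Remaining points / Days left
Remaining = 49 - 34 = 15 points
Required rate = 15 / 12 = 1.25 points/day

1.25 points/day


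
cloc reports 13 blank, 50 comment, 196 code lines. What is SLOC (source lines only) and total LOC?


Total LOC = blank + comment + code
Total LOC = 13 + 50 + 196 = 259
SLOC (source only) = code = 196

Total LOC: 259, SLOC: 196


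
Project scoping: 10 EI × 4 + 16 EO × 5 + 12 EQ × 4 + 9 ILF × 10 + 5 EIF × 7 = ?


UFP = EI*4 + EO*5 + EQ*4 + ILF*10 + EIF*7
UFP = 10*4 + 16*5 + 12*4 + 9*10 + 5*7
UFP = 40 + 80 + 48 + 90 + 35
UFP = 293

293


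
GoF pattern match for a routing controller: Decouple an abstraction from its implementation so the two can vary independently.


This matches the Bridge pattern

Bridge


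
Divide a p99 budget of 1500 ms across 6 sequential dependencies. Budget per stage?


Formula: per_stage = total_budget / stages
per_stage = 1500 / 6
per_stage = 250.0 ms

250.0 ms


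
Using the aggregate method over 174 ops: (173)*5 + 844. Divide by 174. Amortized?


Formula: Amortized cost = Total cost / Operations
Total cost = (173 * 5) + (1 * 844)
Total cost = 865 + 844 = 1709
Amortized = 1709 / 174 = 9.8218

9.8218


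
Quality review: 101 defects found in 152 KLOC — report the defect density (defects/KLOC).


Defect density = defects / KLOC
Defect density = 101 / 152
Defect density = 0.664 defects/KLOC

0.664 defects/KLOC


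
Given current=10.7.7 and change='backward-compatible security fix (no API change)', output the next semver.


Current: 10.7.7
Change category: 'backward-compatible security fix (no API change)' → patch bump
SemVer rule: patch bump → increment PATCH (MAJOR and MINOR unchanged)
New: 10.7.8

10.7.8


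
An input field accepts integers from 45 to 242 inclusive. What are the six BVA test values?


Range: [45, 242]
Boundaries: just below min, min, min+1, max-1, max, just above max
Values: [44, 45, 46, 241, 242, 243]

[44, 45, 46, 241, 242, 243]


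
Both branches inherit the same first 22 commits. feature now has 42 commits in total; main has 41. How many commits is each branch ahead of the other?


Common ancestor: commit #22
feature commits after divergence: 42 - 22 = 20
main commits after divergence: 41 - 22 = 19
feature is 20 commits ahead of main
main is 19 commits ahead of feature

feature ahead: 20, main ahead: 19


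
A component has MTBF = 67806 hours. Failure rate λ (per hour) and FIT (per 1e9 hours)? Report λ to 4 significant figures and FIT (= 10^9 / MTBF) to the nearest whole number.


Formula: λ = 1 / MTBF; FIT = λ × 1e9 = 1e9 / MTBF
λ = 1 / 67806 ≈ 1.475e-05 failures/hour
FIT = 1e9 / 67806 ≈ 14748 failures per 1e9 hours (nearest whole number)

λ = 1.475e-05 /h, FIT = 14748


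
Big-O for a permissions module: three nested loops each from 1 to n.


Reasoning: three levels of nesting over n
Complexity: O(n^3)

O(n^3)


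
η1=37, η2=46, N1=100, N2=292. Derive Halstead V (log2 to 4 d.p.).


Formula: V = N * log2(η), where N = N1 + N2 and η = η1 + η2
η = 37 + 46 = 83
N = 100 + 292 = 392
log2(83) ≈ 6.3750
V = 392 * 6.3750 = 2499.00

2499.00


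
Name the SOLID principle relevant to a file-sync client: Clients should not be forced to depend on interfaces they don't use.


This describes the Interface Segregation Principle (ISP)

Interface Segregation Principle (ISP)


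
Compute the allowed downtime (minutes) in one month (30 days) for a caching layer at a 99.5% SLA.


Formula: allowed downtime = period * (100 - SLA) / 100
Period (month (30 days)) = 43200 minutes
Unavailability fraction = (100 - 99.5) / 100
Allowed downtime = 43200 * (100 - 99.5) / 100
Allowed downtime = 216.0 minutes

216.0 minutes


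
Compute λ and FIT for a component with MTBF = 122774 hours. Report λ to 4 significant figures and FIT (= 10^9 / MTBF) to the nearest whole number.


Formula: λ = 1 / MTBF; FIT = λ × 1e9 = 1e9 / MTBF
λ = 1 / 122774 ≈ 8.145e-06 failures/hour
FIT = 1e9 / 122774 ≈ 8145 failures per 1e9 hours (nearest whole number)

λ = 8.145e-06 /h, FIT = 8145


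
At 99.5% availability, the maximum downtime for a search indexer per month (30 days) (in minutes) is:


Formula: allowed downtime = period * (100 - SLA) / 100
Period (month (30 days)) = 43200 minutes
Unavailability fraction = (100 - 99.5) / 100
Allowed downtime = 43200 * (100 - 99.5) / 100
Allowed downtime = 216.0 minutes

216.0 minutes


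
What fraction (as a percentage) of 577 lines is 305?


Coverage = covered / total * 100
Coverage = 305 / 577 * 100
Coverage = 52.86%

52.86%


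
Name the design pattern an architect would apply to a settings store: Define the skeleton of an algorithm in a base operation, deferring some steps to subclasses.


This matches the Template Method pattern

Template Method


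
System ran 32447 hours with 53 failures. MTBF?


Formula: MTBF = Total operating time / Number of failures
MTBF = 32447 / 53
MTBF = 612.21 hours

612.21 hours


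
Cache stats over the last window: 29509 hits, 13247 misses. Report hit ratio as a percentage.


Formula: hit rate = hits / (hits + misses) * 100
hit rate = 29509 / (29509 + 13247) * 100
hit rate = 29509 / 42756 * 100
hit rate = 69.02%

69.02%


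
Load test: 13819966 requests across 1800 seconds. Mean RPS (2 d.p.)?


Formula: throughput = requests / seconds
throughput = 13819966 / 1800
throughput = 7677.76 requests/second

7677.76 requests/second


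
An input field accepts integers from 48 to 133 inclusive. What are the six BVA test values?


Range: [48, 133]
Boundaries: just below min, min, min+1, max-1, max, just above max
Values: [47, 48, 49, 132, 133, 134]

[47, 48, 49, 132, 133, 134]


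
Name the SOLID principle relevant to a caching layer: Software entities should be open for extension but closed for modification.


This describes the Open/Closed Principle (OCP)

Open/Closed Principle (OCP)


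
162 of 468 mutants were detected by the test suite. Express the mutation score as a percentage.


Mutation score = killed / total * 100
Mutation score = 162 / 468 * 100
Mutation score = 34.62%

34.62%


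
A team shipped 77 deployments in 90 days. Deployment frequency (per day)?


Formula: deployments per day = releases / days
= 77 / 90
= 0.856 deploys/day
(equivalently, 5.99 deploys/week)

0.856 deploys/day


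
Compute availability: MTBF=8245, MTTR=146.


Availability = MTBF / (MTBF + MTTR)
Availability = 8245 / (8245 + 146)
Availability = 8245 / 8391
Availability = 98.26%

98.26%


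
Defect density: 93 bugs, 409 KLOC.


Defect density = defects / KLOC
Defect density = 93 / 409
Defect density = 0.227 defects/KLOC

0.227 defects/KLOC


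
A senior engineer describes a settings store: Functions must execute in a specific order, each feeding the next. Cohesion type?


Reasoning: Output of one is input to next
Type: Sequential cohesion

Sequential cohesion


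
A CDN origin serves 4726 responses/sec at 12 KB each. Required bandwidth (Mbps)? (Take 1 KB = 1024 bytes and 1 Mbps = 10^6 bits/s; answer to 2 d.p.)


Formula: Mbps = payload_bytes * RPS * 8 / 1e6
Payload per request = 12 KB = 12 * 1024 = 12288 bytes
Total bytes/sec = 12288 * 4726 = 58073088
Total bits/sec = 58073088 * 8 = 464584704
Mbps = 464584704 / 1e6 = 464.58

464.58 Mbps


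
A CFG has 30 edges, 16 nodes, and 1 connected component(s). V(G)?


Formula: V(G) = E - N + 2P
V(G) = 30 - 16 + 2*1
V(G) = 14 + 2
V(G) = 16

16


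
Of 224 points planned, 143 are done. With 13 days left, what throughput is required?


Formula: Required rate = Remaining points / Days left
Remaining = 224 - 143 = 81 points
Required rate = 81 / 13 = 6.23 points/day

6.23 points/day


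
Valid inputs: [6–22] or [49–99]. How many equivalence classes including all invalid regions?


Valid ranges: [6,22] and [49,99]
Class 1: x < 6 — invalid
Class 2: 6 ≤ x ≤ 22 — valid
Class 3: 22 < x < 49 — invalid (gap between ranges)
Class 4: 49 ≤ x ≤ 99 — valid
Class 5: x > 99 — invalid
Total equivalence classes: 5

5 equivalence classes


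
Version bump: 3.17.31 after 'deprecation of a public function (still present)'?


Current: 3.17.31
Change category: 'deprecation of a public function (still present)' → minor bump
SemVer rule: minor bump → increment MINOR, reset PATCH to 0 (MAJOR unchanged)
New: 3.18.0

3.18.0


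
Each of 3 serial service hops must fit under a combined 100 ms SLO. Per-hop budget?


Formula: per_stage = total_budget / stages
per_stage = 100 / 3
per_stage = 33.33 ms

33.33 ms


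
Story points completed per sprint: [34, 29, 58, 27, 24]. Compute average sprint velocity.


Formula: Avg velocity = Total points / Number of sprints
Points: [34, 29, 58, 27, 24]
Sum = 34 + 29 + 58 + 27 + 24 = 172
Avg velocity = 172 / 5 = 34.4 points/sprint

34.4 points/sprint


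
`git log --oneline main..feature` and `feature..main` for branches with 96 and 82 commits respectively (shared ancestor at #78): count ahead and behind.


Common ancestor: commit #78
feature commits after divergence: 96 - 78 = 18
main commits after divergence: 82 - 78 = 4
feature is 18 commits ahead of main
main is 4 commits ahead of feature

feature ahead: 18, main ahead: 4


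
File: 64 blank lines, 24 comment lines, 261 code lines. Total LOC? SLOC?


Total LOC = blank + comment + code
Total LOC = 64 + 24 + 261 = 349
SLOC (source only) = code = 261

Total LOC: 349, SLOC: 261


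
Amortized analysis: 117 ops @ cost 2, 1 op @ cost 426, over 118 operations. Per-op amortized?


Formula: Amortized cost = Total cost / Operations
Total cost = (117 * 2) + (1 * 426)
Total cost = 234 + 426 = 660
Amortized = 660 / 118 = 5.5932

5.5932


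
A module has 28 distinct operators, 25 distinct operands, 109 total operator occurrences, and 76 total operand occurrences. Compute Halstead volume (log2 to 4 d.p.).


Formula: V = N * log2(η), where N = N1 + N2 and η = η1 + η2
η = 28 + 25 = 53
N = 109 + 76 = 185
log2(53) ≈ 5.7279
V = 185 * 5.7279 = 1059.66

1059.66


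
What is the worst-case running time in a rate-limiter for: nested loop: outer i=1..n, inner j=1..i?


Reasoning: triangle: n(n+1)/2 ~ n^2/2
Complexity: O(n^2)

O(n^2)


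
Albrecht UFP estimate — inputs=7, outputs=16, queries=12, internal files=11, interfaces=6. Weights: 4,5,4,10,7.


UFP = EI*4 + EO*5 + EQ*4 + ILF*10 + EIF*7
UFP = 7*4 + 16*5 + 12*4 + 11*10 + 6*7
UFP = 28 + 80 + 48 + 110 + 42
UFP = 308

308


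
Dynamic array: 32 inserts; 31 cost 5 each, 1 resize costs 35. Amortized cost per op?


Formula: Amortized cost = Total cost / Operations
Total cost = (31 * 5) + (1 * 35)
Total cost = 155 + 35 = 190
Amortized = 190 / 32 = 5.9375

5.9375


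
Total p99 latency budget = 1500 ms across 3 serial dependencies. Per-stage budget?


Formula: per_stage = total_budget / stages
per_stage = 1500 / 3
per_stage = 500.0 ms

500.0 ms


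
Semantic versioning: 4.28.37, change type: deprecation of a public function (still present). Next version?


Current: 4.28.37
Change category: 'deprecation of a public function (still present)' → minor bump
SemVer rule: minor bump → increment MINOR, reset PATCH to 0 (MAJOR unchanged)
New: 4.29.0

4.29.0


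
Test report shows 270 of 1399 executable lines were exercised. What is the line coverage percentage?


Coverage = covered / total * 100
Coverage = 270 / 1399 * 100
Coverage = 19.3%

19.3%


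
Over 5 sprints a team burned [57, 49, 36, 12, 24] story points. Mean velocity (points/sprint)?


Formula: Avg velocity = Total points / Number of sprints
Points: [57, 49, 36, 12, 24]
Sum = 57 + 49 + 36 + 12 + 24 = 178
Avg velocity = 178 / 5 = 35.6 points/sprint

35.6 points/sprint


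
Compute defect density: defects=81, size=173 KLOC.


Defect density = defects / KLOC
Defect density = 81 / 173
Defect density = 0.468 defects/KLOC

0.468 defects/KLOC


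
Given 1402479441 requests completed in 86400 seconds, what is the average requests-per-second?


Formula: throughput = requests / seconds
throughput = 1402479441 / 86400
throughput = 16232.4 requests/second

16232.4 requests/second


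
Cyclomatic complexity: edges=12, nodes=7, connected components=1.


Formula: V(G) = E - N + 2P
V(G) = 12 - 7 + 2*1
V(G) = 5 + 2
V(G) = 7

7


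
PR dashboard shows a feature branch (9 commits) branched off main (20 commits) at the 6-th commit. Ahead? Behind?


Common ancestor: commit #6
feature commits after divergence: 9 - 6 = 3
main commits after divergence: 20 - 6 = 14
feature is 3 commits ahead of main
main is 14 commits ahead of feature

feature ahead: 3, main ahead: 14


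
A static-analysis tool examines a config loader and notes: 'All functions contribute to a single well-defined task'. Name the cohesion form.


Reasoning: Best: single purpose
Type: Functional cohesion

Functional cohesion


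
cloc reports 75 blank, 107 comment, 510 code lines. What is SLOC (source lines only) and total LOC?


Total LOC = blank + comment + code
Total LOC = 75 + 107 + 510 = 692
SLOC (source only) = code = 510

Total LOC: 692, SLOC: 510


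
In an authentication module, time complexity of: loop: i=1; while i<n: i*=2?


Reasoning: i doubles each step so iterations are log2(n)
Complexity: O(log n)

O(log n)


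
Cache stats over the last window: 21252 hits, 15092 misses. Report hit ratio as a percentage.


Formula: hit rate = hits / (hits + misses) * 100
hit rate = 21252 / (21252 + 15092) * 100
hit rate = 21252 / 36344 * 100
hit rate = 58.47%

58.47%


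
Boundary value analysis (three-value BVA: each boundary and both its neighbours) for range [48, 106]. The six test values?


Range: [48, 106]
Boundaries: just below min, min, min+1, max-1, max, just above max
Values: [47, 48, 49, 105, 106, 107]

[47, 48, 49, 105, 106, 107]


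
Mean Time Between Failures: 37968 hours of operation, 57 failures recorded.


Formula: MTBF = Total operating time / Number of failures
MTBF = 37968 / 57
MTBF = 666.11 hours

666.11 hours


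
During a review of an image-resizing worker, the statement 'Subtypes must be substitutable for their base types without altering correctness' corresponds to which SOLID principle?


This describes the Liskov Substitution Principle (LSP)

Liskov Substitution Principle (LSP)


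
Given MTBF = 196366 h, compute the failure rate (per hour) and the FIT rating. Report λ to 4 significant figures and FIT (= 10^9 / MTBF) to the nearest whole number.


Formula: λ = 1 / MTBF; FIT = λ × 1e9 = 1e9 / MTBF
λ = 1 / 196366 ≈ 5.093e-06 failures/hour
FIT = 1e9 / 196366 ≈ 5093 failures per 1e9 hours (nearest whole number)

λ = 5.093e-06 /h, FIT = 5093


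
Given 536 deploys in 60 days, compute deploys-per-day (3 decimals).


Formula: deployments per day = releases / days
= 536 / 60
= 8.933 deploys/day
(equivalently, 62.53 deploys/week)

8.933 deploys/day


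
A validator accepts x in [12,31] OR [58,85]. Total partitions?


Valid ranges: [12,31] and [58,85]
Class 1: x < 12 — invalid
Class 2: 12 ≤ x ≤ 31 — valid
Class 3: 31 < x < 58 — invalid (gap between ranges)
Class 4: 58 ≤ x ≤ 85 — valid
Class 5: x > 85 — invalid
Total equivalence classes: 5

5 equivalence classes


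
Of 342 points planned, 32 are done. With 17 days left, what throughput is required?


Formula: Required rate = Remaining points / Days left
Remaining = 342 - 32 = 310 points
Required rate = 310 / 17 = 18.24 points/day

18.24 points/day


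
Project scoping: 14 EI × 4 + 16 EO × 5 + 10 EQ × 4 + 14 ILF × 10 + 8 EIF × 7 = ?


UFP = EI*4 + EO*5 + EQ*4 + ILF*10 + EIF*7
UFP = 14*4 + 16*5 + 10*4 + 14*10 + 8*7
UFP = 56 + 80 + 40 + 140 + 56
UFP = 372

372


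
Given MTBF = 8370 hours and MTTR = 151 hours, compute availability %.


Availability = MTBF / (MTBF + MTTR)
Availability = 8370 / (8370 + 151)
Availability = 8370 / 8521
Availability = 98.2279%

98.2279%


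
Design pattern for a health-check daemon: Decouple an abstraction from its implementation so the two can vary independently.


This matches the Bridge pattern

Bridge


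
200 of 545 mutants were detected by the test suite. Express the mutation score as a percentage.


Mutation score = killed / total * 100
Mutation score = 200 / 545 * 100
Mutation score = 36.7%

36.7%


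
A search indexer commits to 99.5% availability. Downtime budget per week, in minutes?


Formula: allowed downtime = period * (100 - SLA) / 100
Period (week) = 10080 minutes
Unavailability fraction = (100 - 99.5) / 100
Allowed downtime = 10080 * (100 - 99.5) / 100
Allowed downtime = 50.4 minutes

50.4 minutes


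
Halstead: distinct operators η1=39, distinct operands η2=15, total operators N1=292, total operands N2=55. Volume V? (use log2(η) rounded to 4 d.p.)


Formula: V = N * log2(η), where N = N1 + N2 and η = η1 + η2
η = 39 + 15 = 54
N = 292 + 55 = 347
log2(54) ≈ 5.7549
V = 347 * 5.7549 = 1996.95

1996.95


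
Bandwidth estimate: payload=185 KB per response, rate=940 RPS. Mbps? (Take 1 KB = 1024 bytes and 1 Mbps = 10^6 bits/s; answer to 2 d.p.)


Formula: Mbps = payload_bytes * RPS * 8 / 1e6
Payload per request = 185 KB = 185 * 1024 = 189440 bytes
Total bytes/sec = 189440 * 940 = 178073600
Total bits/sec = 178073600 * 8 = 1424588800
Mbps = 1424588800 / 1e6 = 1424.59

1424.59 Mbps


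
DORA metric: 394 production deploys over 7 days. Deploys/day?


Formula: deployments per day = releases / days
= 394 / 7
= 56.286 deploys/day
(equivalently, 394.0 deploys/week)

56.286 deploys/day


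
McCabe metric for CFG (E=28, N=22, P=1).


Formula: V(G) = E - N + 2P
V(G) = 28 - 22 + 2*1
V(G) = 6 + 2
V(G) = 8

8


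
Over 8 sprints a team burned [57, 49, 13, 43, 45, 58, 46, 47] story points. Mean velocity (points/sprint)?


Formula: Avg velocity = Total points / Number of sprints
Points: [57, 49, 13, 43, 45, 58, 46, 47]
Sum = 57 + 49 + 13 + 43 + 45 + 58 + 46 + 47 = 358
Avg velocity = 358 / 8 = 44.75 points/sprint

44.75 points/sprint


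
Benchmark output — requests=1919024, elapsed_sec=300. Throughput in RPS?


Formula: throughput = requests / seconds
throughput = 1919024 / 300
throughput = 6396.75 requests/second

6396.75 requests/second


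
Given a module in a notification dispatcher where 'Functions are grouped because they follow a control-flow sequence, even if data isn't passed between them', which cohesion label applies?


Reasoning: Grouped by order of execution within a routine, not by data flow
Type: Procedural cohesion

Procedural cohesion


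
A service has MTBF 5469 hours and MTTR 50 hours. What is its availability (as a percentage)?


Availability = MTBF / (MTBF + MTTR)
Availability = 5469 / (5469 + 50)
Availability = 5469 / 5519
Availability = 99.094%

99.094%


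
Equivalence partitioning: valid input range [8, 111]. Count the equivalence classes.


Valid range: [8, 111]
Class 1: x < 8 — invalid
Class 2: 8 ≤ x ≤ 111 — valid
Class 3: x > 111 — invalid
Total equivalence classes: 3

3 equivalence classes


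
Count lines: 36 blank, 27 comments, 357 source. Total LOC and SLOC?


Total LOC = blank + comment + code
Total LOC = 36 + 27 + 357 = 420
SLOC (source only) = code = 357

Total LOC: 420, SLOC: 357


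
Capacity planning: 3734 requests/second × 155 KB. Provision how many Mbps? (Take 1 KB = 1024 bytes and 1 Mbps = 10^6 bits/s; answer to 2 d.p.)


Formula: Mbps = payload_bytes * RPS * 8 / 1e6
Payload per request = 155 KB = 155 * 1024 = 158720 bytes
Total bytes/sec = 158720 * 3734 = 592660480
Total bits/sec = 592660480 * 8 = 4741283840
Mbps = 4741283840 / 1e6 = 4741.28

4741.28 Mbps


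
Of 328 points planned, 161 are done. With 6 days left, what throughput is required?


Formula: Required rate = Remaining points / Days left
Remaining = 328 - 161 = 167 points
Required rate = 167 / 6 = 27.83 points/day

27.83 points/day


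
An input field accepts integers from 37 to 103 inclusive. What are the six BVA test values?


Range: [37, 103]
Boundaries: just below min, min, min+1, max-1, max, just above max
Values: [36, 37, 38, 102, 103, 104]

[36, 37, 38, 102, 103, 104]


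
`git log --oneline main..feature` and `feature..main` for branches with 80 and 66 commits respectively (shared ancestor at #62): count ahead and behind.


Common ancestor: commit #62
feature commits after divergence: 80 - 62 = 18
main commits after divergence: 66 - 62 = 4
feature is 18 commits ahead of main
main is 4 commits ahead of feature

feature ahead: 18, main ahead: 4


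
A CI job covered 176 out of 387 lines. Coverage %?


Coverage = covered / total * 100
Coverage = 176 / 387 * 100
Coverage = 45.48%

45.48%


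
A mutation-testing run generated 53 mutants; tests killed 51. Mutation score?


Mutation score = killed / total * 100
Mutation score = 51 / 53 * 100
Mutation score = 96.23%

96.23%


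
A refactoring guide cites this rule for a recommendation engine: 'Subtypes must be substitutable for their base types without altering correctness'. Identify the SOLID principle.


This describes the Liskov Substitution Principle (LSP)

Liskov Substitution Principle (LSP)


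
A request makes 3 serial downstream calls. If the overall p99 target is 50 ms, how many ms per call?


Formula: per_stage = total_budget / stages
per_stage = 50 / 3
per_stage = 16.67 ms

16.67 ms


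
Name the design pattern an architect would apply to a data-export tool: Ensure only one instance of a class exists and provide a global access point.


This matches the Singleton pattern

Singleton


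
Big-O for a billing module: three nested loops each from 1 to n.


Reasoning: three levels of nesting over n
Complexity: O(n^3)

O(n^3)


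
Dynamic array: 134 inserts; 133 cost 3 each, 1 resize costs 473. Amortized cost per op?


Formula: Amortized cost = Total cost / Operations
Total cost = (133 * 3) + (1 * 473)
Total cost = 399 + 473 = 872
Amortized = 872 / 134 = 6.5075

6.5075


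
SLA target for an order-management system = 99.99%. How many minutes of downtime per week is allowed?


Formula: allowed downtime = period * (100 - SLA) / 100
Period (week) = 10080 minutes
Unavailability fraction = (100 - 99.99) / 100
Allowed downtime = 10080 * (100 - 99.99) / 100
Allowed downtime = 1.008 minutes

1.008 minutes


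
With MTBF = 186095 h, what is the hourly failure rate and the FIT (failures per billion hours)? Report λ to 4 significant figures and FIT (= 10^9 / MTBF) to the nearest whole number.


Formula: λ = 1 / MTBF; FIT = λ × 1e9 = 1e9 / MTBF
λ = 1 / 186095 ≈ 5.374e-06 failures/hour
FIT = 1e9 / 186095 ≈ 5374 failures per 1e9 hours (nearest whole number)

λ = 5.374e-06 /h, FIT = 5374
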